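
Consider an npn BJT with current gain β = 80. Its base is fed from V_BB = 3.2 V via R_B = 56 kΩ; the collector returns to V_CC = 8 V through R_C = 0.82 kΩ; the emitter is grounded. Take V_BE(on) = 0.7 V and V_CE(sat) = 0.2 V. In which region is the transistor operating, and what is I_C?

active; I_C ≈ 3.6 mA

Assume active. Base-emitter loop: I_B = (V_BB − V_BE)/R_B = (3.2 − 0.7)/56 = 0.0446 mA.
I_C = β·I_B = 80×0.0446 = 3.57 mA.
V_CE = V_CC − I_C·R_C = 8 − 3.57×0.82 = 5.07 V > V_CE(sat), so the active-region assumption holds.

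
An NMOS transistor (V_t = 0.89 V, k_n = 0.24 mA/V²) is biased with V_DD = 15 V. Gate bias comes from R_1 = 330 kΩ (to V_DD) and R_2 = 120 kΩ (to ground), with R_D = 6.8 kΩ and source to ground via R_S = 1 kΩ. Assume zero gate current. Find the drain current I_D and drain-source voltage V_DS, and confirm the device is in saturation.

V_G = V_DD·R_2/(R_1+R_2) = 15×120/450 = 4 V.
Assume saturation: I_D = (k_n/2)(V_GS − V_t)² with V_GS = V_G − I_D·R_S = 4 − 1·I_D.
Substituting gives 0.12·I_D² − 1.75·I_D + 1.16 = 0, with roots I_D = 0.698 or 13.9 mA.
The root I_D = 13.9 mA gives V_GS = -9.86 V ≤ V_t, so take I_D = 0.698 mA.
Then V_GS = 3.3 V and V_DS = V_DD − I_D(R_D+R_S) = 15 − 0.698×7.8 = 9.55 V.
Saturation requires V_DS ≥ V_GS − V_t = 2.41 V; 9.55 ≥ 2.41 ✓.

I_D ≈ 0.7 mA, V_DS ≈ 9.6 V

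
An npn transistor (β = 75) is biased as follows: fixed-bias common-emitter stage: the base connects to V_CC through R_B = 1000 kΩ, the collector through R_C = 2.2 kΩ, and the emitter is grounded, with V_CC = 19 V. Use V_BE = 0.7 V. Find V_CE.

Base loop: V_CC = I_B·R_B + V_BE, so I_B = (19 − 0.7)/1000 kΩ = 0.0183 mA.
In the active region I_C = β·I_B = 75 × 0.0183 = 1.37 mA.
Collector loop: V_CE = V_CC − I_C·R_C = 19 − 1.37×2.2 = 16 V.
Since V_CE = 16 V > V_CE(sat) ≈ 0.2 V, the transistor is in the active region as assumed.

V_CE ≈ 16 V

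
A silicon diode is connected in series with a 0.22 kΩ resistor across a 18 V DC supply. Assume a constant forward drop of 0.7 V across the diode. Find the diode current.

I ≈ 79 mA

KVL around the loop: 18 = V_D + I·R = 0.7 + I × 0.22 kΩ.
So I = (18 − 0.7) / 0.22 kΩ = 17.3 / 0.22 = 78.6 mA.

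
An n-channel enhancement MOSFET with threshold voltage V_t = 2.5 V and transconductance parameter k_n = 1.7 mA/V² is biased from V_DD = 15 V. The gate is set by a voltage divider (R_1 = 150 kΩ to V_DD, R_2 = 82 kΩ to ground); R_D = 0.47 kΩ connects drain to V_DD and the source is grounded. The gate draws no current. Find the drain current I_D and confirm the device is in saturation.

V_G = V_DD·R_2/(R_1+R_2) = 15×82/232 = 5.3 V. With the source grounded, V_GS = V_G = 5.3 V.
Assume saturation: I_D = (k_n/2)(V_GS − V_t)² = (1.7/2)×(5.3 − 2.5)² = 0.85×2.8² = 6.67 mA.
V_DS = V_DD − I_D·R_D = 15 − 6.67×0.47 = 11.9 V.
Saturation requires V_DS ≥ V_GS − V_t = 2.8 V; 11.9 ≥ 2.8 ✓.

I_D ≈ 6.7 mA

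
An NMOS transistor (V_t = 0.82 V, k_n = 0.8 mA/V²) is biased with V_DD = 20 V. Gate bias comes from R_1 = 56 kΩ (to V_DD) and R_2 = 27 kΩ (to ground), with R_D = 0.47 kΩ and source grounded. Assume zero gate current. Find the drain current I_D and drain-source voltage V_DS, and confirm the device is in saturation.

V_G = V_DD·R_2/(R_1+R_2) = 20×27/83 = 6.51 V. With the source grounded, V_GS = V_G = 6.51 V.
Assume saturation: I_D = (k_n/2)(V_GS − V_t)² = (0.8/2)×(6.51 − 0.82)² = 0.4×5.69² = 12.9 mA.
V_DS = V_DD − I_D·R_D = 20 − 12.9×0.47 = 13.9 V.
Saturation requires V_DS ≥ V_GS − V_t = 5.69 V; 13.9 ≥ 5.69 ✓.

I_D ≈ 13 mA, V_DS ≈ 14 V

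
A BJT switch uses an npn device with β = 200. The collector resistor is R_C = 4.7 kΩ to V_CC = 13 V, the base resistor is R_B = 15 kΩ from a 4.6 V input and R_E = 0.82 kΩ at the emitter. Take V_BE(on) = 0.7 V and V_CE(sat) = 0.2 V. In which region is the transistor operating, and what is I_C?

Assume active: I_B = (4.6 − 0.7)/(15 + 201×0.82) = 0.0217 mA, I_C = β·I_B = 4.34 mA.
Then V_CE = 13 − 4.34×4.7 − 4.36×0.82 = -11 V < 0.2 V — the active assumption fails.
Re-solve with V_CE = 0.2 V. KCL at the emitter: V_E/R_E = (V_BB−0.7−V_E)/R_B + (V_CC−0.2−V_E)/R_C, giving V_E = 1.99 V.
I_C = (V_CC − 0.2 − V_E)/R_C = (12.8 − 1.99)/4.7 = 2.3 mA.
Check: I_B = (3.9 − 1.99)/15 = 0.127 mA, and β·I_B = 25.5 mA > I_C, confirming saturation.

saturation; I_C ≈ 2.3 mA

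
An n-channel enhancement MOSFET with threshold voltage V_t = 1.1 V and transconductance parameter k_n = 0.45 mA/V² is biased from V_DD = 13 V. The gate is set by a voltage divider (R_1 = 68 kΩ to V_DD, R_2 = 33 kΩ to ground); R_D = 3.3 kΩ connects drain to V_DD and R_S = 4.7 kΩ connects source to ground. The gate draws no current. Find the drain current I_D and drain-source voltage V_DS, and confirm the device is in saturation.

V_G = V_DD·R_2/(R_1+R_2) = 13×33/101 = 4.25 V.
Assume saturation: I_D = (k_n/2)(V_GS − V_t)² with V_GS = V_G − I_D·R_S = 4.25 − 4.7·I_D.
Substituting gives 4.97·I_D² − 7.66·I_D + 2.23 = 0, with roots I_D = 0.39 or 1.15 mA.
The root I_D = 1.15 mA gives V_GS = -1.16 V ≤ V_t, so take I_D = 0.39 mA.
Then V_GS = 2.42 V and V_DS = V_DD − I_D(R_D+R_S) = 13 − 0.39×8 = 9.88 V.
Saturation requires V_DS ≥ V_GS − V_t = 1.32 V; 9.88 ≥ 1.32 ✓.

I_D ≈ 0.39 mA, V_DS ≈ 9.9 V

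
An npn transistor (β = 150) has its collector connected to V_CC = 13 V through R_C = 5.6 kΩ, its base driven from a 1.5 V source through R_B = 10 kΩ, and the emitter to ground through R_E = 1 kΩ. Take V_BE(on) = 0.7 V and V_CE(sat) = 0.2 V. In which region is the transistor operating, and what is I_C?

Assume active. Base-emitter loop: I_B = (V_BB − V_BE)/(R_B + (β+1)R_E) = (1.5 − 0.7)/(10 + 151×1) = 0.00497 mA.
I_C = β·I_B = 150×0.00497 = 0.745 mA.
V_CE = V_CC − I_C·R_C − I_E·R_E = 13 − 0.745×5.6 − 0.75×1 = 8.08 V > V_CE(sat), so the active-region assumption holds.

active; I_C ≈ 0.75 mA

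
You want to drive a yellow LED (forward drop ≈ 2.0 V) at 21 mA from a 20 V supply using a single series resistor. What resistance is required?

The resistor drops V_S − V_D = 20 − 2.0 = 18 V at 21 mA.
R = 18 V / 21 mA = 0.857 kΩ.

R ≈ 0.86 kΩ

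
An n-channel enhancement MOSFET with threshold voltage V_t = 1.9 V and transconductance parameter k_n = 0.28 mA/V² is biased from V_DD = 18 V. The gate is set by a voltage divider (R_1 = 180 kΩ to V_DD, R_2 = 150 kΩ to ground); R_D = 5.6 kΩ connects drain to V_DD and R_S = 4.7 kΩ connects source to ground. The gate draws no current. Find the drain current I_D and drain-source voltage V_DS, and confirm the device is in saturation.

V_G = V_DD·R_2/(R_1+R_2) = 18×150/330 = 8.18 V.
Assume saturation: I_D = (k_n/2)(V_GS − V_t)² with V_GS = V_G − I_D·R_S = 8.18 − 4.7·I_D.
Substituting gives 3.09·I_D² − 9.27·I_D + 5.52 = 0, with roots I_D = 0.821 or 2.18 mA.
The root I_D = 2.18 mA gives V_GS = -2.04 V ≤ V_t, so take I_D = 0.821 mA.
Then V_GS = 4.32 V and V_DS = V_DD − I_D(R_D+R_S) = 18 − 0.821×10.3 = 9.54 V.
Saturation requires V_DS ≥ V_GS − V_t = 2.42 V; 9.54 ≥ 2.42 ✓.

I_D ≈ 0.82 mA, V_DS ≈ 9.5 V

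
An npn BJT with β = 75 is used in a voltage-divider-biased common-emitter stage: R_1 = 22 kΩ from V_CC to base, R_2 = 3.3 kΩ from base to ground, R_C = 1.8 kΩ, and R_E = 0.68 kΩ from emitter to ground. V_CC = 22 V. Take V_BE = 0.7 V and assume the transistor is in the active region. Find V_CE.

Thevenize the base divider: V_Th = V_CC·R_2/(R_1+R_2) = 22×3.3/25.3 = 2.87 V, R_Th = R_1‖R_2 = 2.87 kΩ.
Base-emitter loop: V_Th = I_B·R_Th + V_BE + (β+1)I_B·R_E, so I_B = (2.87 − 0.7) / (2.87 + 76×0.68) = 0.0398 mA.
I_C = β·I_B = 75×0.0398 = 2.98 mA, and I_E = (β+1)I_B = 3.02 mA.
V_CE = V_CC − I_C·R_C − I_E·R_E = 22 − 2.98×1.8 − 3.02×0.68 = 14.6 V.
V_CE = 14.6 V > 0.2 V confirms active-region operation.

V_CE ≈ 15 V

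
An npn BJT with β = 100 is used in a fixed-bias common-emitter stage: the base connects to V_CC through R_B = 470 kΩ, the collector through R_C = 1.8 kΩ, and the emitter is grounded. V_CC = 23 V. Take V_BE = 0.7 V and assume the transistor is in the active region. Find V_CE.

Base loop: V_CC = I_B·R_B + V_BE, so I_B = (23 − 0.7)/470 kΩ = 0.0474 mA.
In the active region I_C = β·I_B = 100 × 0.0474 = 4.74 mA.
Collector loop: V_CE = V_CC − I_C·R_C = 23 − 4.74×1.8 = 14.5 V.
Since V_CE = 14.5 V > V_CE(sat) ≈ 0.2 V, the transistor is in the active region as assumed.

V_CE ≈ 14 V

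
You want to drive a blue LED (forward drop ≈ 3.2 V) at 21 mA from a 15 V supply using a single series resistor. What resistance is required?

The resistor drops V_S − V_D = 15 − 3.2 = 11.8 V at 21 mA.
R = 11.8 V / 21 mA = 0.562 kΩ.

R ≈ 0.56 kΩ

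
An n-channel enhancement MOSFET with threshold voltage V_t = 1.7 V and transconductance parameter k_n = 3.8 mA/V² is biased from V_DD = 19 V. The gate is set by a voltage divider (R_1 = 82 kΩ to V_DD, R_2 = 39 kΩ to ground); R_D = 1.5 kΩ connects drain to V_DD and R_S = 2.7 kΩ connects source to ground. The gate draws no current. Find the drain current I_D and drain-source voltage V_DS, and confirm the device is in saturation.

V_G = V_DD·R_2/(R_1+R_2) = 19×39/121 = 6.12 V.
Assume saturation: I_D = (k_n/2)(V_GS − V_t)² with V_GS = V_G − I_D·R_S = 6.12 − 2.7·I_D.
Substituting gives 13.9·I_D² − 46.4·I_D + 37.2 = 0, with roots I_D = 1.33 or 2.02 mA.
The root I_D = 2.02 mA gives V_GS = 0.669 V ≤ V_t, so take I_D = 1.33 mA.
Then V_GS = 2.54 V and V_DS = V_DD − I_D(R_D+R_S) = 19 − 1.33×4.2 = 13.4 V.
Saturation requires V_DS ≥ V_GS − V_t = 0.836 V; 13.4 ≥ 0.836 ✓.

I_D ≈ 1.3 mA, V_DS ≈ 13 V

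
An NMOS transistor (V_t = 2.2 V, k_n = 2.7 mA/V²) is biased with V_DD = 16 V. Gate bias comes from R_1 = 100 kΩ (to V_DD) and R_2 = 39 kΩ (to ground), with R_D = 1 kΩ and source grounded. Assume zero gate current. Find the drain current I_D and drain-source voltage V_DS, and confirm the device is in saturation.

V_G = V_DD·R_2/(R_1+R_2) = 16×39/139 = 4.49 V. With the source grounded, V_GS = V_G = 4.49 V.
Assume saturation: I_D = (k_n/2)(V_GS − V_t)² = (2.7/2)×(4.49 − 2.2)² = 1.35×2.29² = 7.07 mA.
V_DS = V_DD − I_D·R_D = 16 − 7.07×1 = 8.93 V.
Saturation requires V_DS ≥ V_GS − V_t = 2.29 V; 8.93 ≥ 2.29 ✓.

I_D ≈ 7.1 mA, V_DS ≈ 8.9 V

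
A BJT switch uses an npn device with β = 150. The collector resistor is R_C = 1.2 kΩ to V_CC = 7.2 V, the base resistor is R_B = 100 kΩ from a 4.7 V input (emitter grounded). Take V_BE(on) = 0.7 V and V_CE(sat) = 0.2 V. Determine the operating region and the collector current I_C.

Assume active: I_B = (4.7 − 0.7)/100 = 0.04 mA, giving I_C = β·I_B = 6 mA.
But then V_CE = 7.2 − 6×1.2 = 0.000000000000000888 V < V_CE(sat) = 0.2 V — impossible in the active region.
So the transistor is saturated. With V_CE = 0.2 V, I_C = (V_CC − 0.2)/R_C = 7/1.2 = 5.83 mA.
Check: β·I_B = 6 mA > I_C = 5.83 mA, confirming saturation.

saturation; I_C ≈ 5.8 mA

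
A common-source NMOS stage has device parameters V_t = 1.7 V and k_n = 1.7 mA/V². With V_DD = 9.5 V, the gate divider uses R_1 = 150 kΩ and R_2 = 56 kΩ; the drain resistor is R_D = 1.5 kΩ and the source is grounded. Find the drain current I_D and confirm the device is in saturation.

V_G = V_DD·R_2/(R_1+R_2) = 9.5×56/206 = 2.58 V. With the source grounded, V_GS = V_G = 2.58 V.
Assume saturation: I_D = (k_n/2)(V_GS − V_t)² = (1.7/2)×(2.58 − 1.7)² = 0.85×0.883² = 0.662 mA.
V_DS = V_DD − I_D·R_D = 9.5 − 0.662×1.5 = 8.51 V.
Saturation requires V_DS ≥ V_GS − V_t = 0.883 V; 8.51 ≥ 0.883 ✓.

I_D ≈ 0.66 mA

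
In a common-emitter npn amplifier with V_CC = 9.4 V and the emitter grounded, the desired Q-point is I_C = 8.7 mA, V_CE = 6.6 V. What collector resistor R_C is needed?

Collector loop: V_CC = I_C·R_C + V_CE.
R_C = (V_CC − V_CE)/I_C = (9.4 − 6.6)/8.7 = 0.322 kΩ.

R_C ≈ 0.32 kΩ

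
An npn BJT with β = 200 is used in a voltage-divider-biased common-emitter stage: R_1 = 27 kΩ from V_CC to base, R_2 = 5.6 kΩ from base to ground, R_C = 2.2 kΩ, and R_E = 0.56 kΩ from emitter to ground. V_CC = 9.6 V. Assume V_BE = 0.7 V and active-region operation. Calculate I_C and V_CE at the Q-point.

Thevenize the base divider: V_Th = V_CC·R_2/(R_1+R_2) = 9.6×5.6/32.6 = 1.65 V, R_Th = R_1‖R_2 = 4.64 kΩ.
Base-emitter loop: V_Th = I_B·R_Th + V_BE + (β+1)I_B·R_E, so I_B = (1.65 − 0.7) / (4.64 + 201×0.56) = 0.0081 mA.
I_C = β·I_B = 200×0.0081 = 1.62 mA, and I_E = (β+1)I_B = 1.63 mA.
V_CE = V_CC − I_C·R_C − I_E·R_E = 9.6 − 1.62×2.2 − 1.63×0.56 = 5.13 V.
V_CE = 5.13 V > 0.2 V confirms active-region operation.

I_C ≈ 1.6 mA, V_CE ≈ 5.1 V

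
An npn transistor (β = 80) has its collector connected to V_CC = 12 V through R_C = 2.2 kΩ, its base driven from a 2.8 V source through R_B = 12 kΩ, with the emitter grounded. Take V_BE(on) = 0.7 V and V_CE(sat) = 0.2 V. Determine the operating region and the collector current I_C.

saturation; I_C ≈ 5.4 mA

Assume active: I_B = (2.8 − 0.7)/12 = 0.175 mA, giving I_C = β·I_B = 14 mA.
But then V_CE = 12 − 14×2.2 = -18.8 V < V_CE(sat) = 0.2 V — impossible in the active region.
So the transistor is saturated. With V_CE = 0.2 V, I_C = (V_CC − 0.2)/R_C = 11.8/2.2 = 5.36 mA.
Check: β·I_B = 14 mA > I_C = 5.36 mA, confirming saturation.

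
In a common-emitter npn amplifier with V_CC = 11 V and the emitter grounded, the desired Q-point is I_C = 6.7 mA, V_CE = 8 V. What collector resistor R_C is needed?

R_C ≈ 0.45 kΩ

Collector loop: V_CC = I_C·R_C + V_CE.
R_C = (V_CC − V_CE)/I_C = (11 − 8)/6.7 = 0.448 kΩ.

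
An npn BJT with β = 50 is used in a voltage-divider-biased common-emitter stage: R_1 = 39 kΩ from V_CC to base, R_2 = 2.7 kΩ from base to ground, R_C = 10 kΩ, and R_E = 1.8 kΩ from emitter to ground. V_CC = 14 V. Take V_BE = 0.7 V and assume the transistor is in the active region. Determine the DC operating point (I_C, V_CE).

Thevenize the base divider: V_Th = V_CC·R_2/(R_1+R_2) = 14×2.7/41.7 = 0.906 V, R_Th = R_1‖R_2 = 2.53 kΩ.
Base-emitter loop: V_Th = I_B·R_Th + V_BE + (β+1)I_B·R_E, so I_B = (0.906 − 0.7) / (2.53 + 51×1.8) = 0.00219 mA.
I_C = β·I_B = 50×0.00219 = 0.109 mA, and I_E = (β+1)I_B = 0.112 mA.
V_CE = V_CC − I_C·R_C − I_E·R_E = 14 − 0.109×10 − 0.112×1.8 = 12.7 V.
V_CE = 12.7 V > 0.2 V confirms active-region operation.

I_C ≈ 0.11 mA, V_CE ≈ 13 V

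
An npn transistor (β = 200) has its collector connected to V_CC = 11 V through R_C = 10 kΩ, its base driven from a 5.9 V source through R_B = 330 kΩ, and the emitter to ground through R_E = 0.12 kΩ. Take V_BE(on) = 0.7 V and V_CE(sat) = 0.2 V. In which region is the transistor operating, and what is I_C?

saturation; I_C ≈ 1.1 mA

Assume active: I_B = (5.9 − 0.7)/(330 + 201×0.12) = 0.0147 mA, I_C = β·I_B = 2.94 mA.
Then V_CE = 11 − 2.94×10 − 2.95×0.12 = -18.7 V < 0.2 V — the active assumption fails.
Re-solve with V_CE = 0.2 V. KCL at the emitter: V_E/R_E = (V_BB−0.7−V_E)/R_B + (V_CC−0.2−V_E)/R_C, giving V_E = 0.13 V.
I_C = (V_CC − 0.2 − V_E)/R_C = (10.8 − 0.13)/10 = 1.07 mA.
Check: I_B = (5.2 − 0.13)/330 = 0.0154 mA, and β·I_B = 3.07 mA > I_C, confirming saturation.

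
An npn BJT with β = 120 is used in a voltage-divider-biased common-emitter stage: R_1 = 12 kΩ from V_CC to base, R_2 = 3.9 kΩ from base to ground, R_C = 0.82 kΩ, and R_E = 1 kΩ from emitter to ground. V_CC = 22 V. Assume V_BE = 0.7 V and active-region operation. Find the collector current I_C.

Thevenize the base divider: V_Th = V_CC·R_2/(R_1+R_2) = 22×3.9/15.9 = 5.4 V, R_Th = R_1‖R_2 = 2.94 kΩ.
Base-emitter loop: V_Th = I_B·R_Th + V_BE + (β+1)I_B·R_E, so I_B = (5.4 − 0.7) / (2.94 + 121×1) = 0.0379 mA.
I_C = β·I_B = 120×0.0379 = 4.55 mA, and I_E = (β+1)I_B = 4.58 mA.
V_CE = V_CC − I_C·R_C − I_E·R_E = 22 − 4.55×0.82 − 4.58×1 = 13.7 V.
V_CE = 13.7 V > 0.2 V confirms active-region operation.

I_C ≈ 4.5 mA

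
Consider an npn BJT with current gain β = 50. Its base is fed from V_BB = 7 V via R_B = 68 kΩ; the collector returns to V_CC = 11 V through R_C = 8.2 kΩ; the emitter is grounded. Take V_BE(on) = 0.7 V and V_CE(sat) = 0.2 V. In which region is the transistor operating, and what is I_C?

saturation; I_C ≈ 1.3 mA

Assume active: I_B = (7 − 0.7)/68 = 0.0926 mA, giving I_C = β·I_B = 4.63 mA.
But then V_CE = 11 − 4.63×8.2 = -27 V < V_CE(sat) = 0.2 V — impossible in the active region.
So the transistor is saturated. With V_CE = 0.2 V, I_C = (V_CC − 0.2)/R_C = 10.8/8.2 = 1.32 mA.
Check: β·I_B = 4.63 mA > I_C = 1.32 mA, confirming saturation.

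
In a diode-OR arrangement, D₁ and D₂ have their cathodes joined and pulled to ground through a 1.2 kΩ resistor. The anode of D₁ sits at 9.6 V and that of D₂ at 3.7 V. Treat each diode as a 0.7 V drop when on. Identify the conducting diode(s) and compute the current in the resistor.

Only D₁ conducts; I_R ≈ 7.4 mA

Assume both conduct. Then node N would need to be at both 9.6−0.7 = 8.9 V and 3.7−0.7 = 3 V, which is impossible.
Assume only D₁ conducts: V_N = 9.6 − 0.7 = 8.9 V, so I_R = 8.9/1.2 = 7.42 mA.
Check D₂: its anode-to-cathode voltage is 3.7 − 8.9 = -5.2 V < 0.7 V, so it is off. The assumption is consistent.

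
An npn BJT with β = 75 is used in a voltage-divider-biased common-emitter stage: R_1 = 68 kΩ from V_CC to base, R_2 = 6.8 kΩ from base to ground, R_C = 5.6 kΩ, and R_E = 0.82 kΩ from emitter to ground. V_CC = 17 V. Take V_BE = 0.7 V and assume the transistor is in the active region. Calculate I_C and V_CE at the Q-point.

I_C ≈ 0.93 mA, V_CE ≈ 11 V

Thevenize the base divider: V_Th = V_CC·R_2/(R_1+R_2) = 17×6.8/74.8 = 1.55 V, R_Th = R_1‖R_2 = 6.18 kΩ.
Base-emitter loop: V_Th = I_B·R_Th + V_BE + (β+1)I_B·R_E, so I_B = (1.55 − 0.7) / (6.18 + 76×0.82) = 0.0123 mA.
I_C = β·I_B = 75×0.0123 = 0.926 mA, and I_E = (β+1)I_B = 0.938 mA.
V_CE = V_CC − I_C·R_C − I_E·R_E = 17 − 0.926×5.6 − 0.938×0.82 = 11 V.
V_CE = 11 V > 0.2 V confirms active-region operation.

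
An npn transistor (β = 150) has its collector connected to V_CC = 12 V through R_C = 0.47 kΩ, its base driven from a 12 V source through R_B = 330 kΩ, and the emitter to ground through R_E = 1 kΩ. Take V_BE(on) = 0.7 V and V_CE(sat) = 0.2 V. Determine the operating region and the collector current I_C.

Assume active. Base-emitter loop: I_B = (V_BB − V_BE)/(R_B + (β+1)R_E) = (12 − 0.7)/(330 + 151×1) = 0.0235 mA.
I_C = β·I_B = 150×0.0235 = 3.52 mA.
V_CE = V_CC − I_C·R_C − I_E·R_E = 12 − 3.52×0.47 − 3.55×1 = 6.8 V > V_CE(sat), so the active-region assumption holds.

active; I_C ≈ 3.5 mA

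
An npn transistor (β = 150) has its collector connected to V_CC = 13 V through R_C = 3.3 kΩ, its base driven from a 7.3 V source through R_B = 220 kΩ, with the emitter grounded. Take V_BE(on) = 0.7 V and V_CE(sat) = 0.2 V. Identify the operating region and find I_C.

Assume active: I_B = (7.3 − 0.7)/220 = 0.03 mA, giving I_C = β·I_B = 4.5 mA.
But then V_CE = 13 − 4.5×3.3 = -1.85 V < V_CE(sat) = 0.2 V — impossible in the active region.
So the transistor is saturated. With V_CE = 0.2 V, I_C = (V_CC − 0.2)/R_C = 12.8/3.3 = 3.88 mA.
Check: β·I_B = 4.5 mA > I_C = 3.88 mA, confirming saturation.

saturation; I_C ≈ 3.9 mA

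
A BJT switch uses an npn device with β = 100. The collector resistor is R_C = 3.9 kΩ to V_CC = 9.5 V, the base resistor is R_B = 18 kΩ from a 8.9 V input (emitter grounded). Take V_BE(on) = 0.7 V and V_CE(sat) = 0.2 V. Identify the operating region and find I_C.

saturation; I_C ≈ 2.4 mA

Assume active: I_B = (8.9 − 0.7)/18 = 0.456 mA, giving I_C = β·I_B = 45.6 mA.
But then V_CE = 9.5 − 45.6×3.9 = -168 V < V_CE(sat) = 0.2 V — impossible in the active region.
So the transistor is saturated. With V_CE = 0.2 V, I_C = (V_CC − 0.2)/R_C = 9.3/3.9 = 2.38 mA.
Check: β·I_B = 45.6 mA > I_C = 2.38 mA, confirming saturation.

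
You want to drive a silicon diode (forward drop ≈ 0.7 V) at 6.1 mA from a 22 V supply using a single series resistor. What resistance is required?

R ≈ 3.5 kΩ

The resistor drops V_S − V_D = 22 − 0.7 = 21.3 V at 6.1 mA.
R = 21.3 V / 6.1 mA = 3.49 kΩ.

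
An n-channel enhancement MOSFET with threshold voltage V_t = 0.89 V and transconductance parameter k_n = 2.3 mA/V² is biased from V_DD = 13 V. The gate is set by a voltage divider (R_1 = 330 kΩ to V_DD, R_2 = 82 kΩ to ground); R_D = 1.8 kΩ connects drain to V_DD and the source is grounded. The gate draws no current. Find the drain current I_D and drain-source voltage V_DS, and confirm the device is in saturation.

I_D ≈ 3.3 mA, V_DS ≈ 7 V

V_G = V_DD·R_2/(R_1+R_2) = 13×82/412 = 2.59 V. With the source grounded, V_GS = V_G = 2.59 V.
Assume saturation: I_D = (k_n/2)(V_GS − V_t)² = (2.3/2)×(2.59 − 0.89)² = 1.15×1.7² = 3.31 mA.
V_DS = V_DD − I_D·R_D = 13 − 3.31×1.8 = 7.04 V.
Saturation requires V_DS ≥ V_GS − V_t = 1.7 V; 7.04 ≥ 1.7 ✓.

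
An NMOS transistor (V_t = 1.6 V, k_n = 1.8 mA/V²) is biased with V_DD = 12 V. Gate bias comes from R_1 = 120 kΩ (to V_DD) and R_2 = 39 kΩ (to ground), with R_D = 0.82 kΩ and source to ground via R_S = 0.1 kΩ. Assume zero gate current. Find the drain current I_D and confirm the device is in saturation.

I_D ≈ 1.3 mA

V_G = V_DD·R_2/(R_1+R_2) = 12×39/159 = 2.94 V.
Assume saturation: I_D = (k_n/2)(V_GS − V_t)² with V_GS = V_G − I_D·R_S = 2.94 − 0.1·I_D.
Substituting gives 0.009·I_D² − 1.24·I_D + 1.62 = 0, with roots I_D = 1.32 or 137 mA.
The root I_D = 137 mA gives V_GS = -10.7 V ≤ V_t, so take I_D = 1.32 mA.
Then V_GS = 2.81 V and V_DS = V_DD − I_D(R_D+R_S) = 12 − 1.32×0.92 = 10.8 V.
Saturation requires V_DS ≥ V_GS − V_t = 1.21 V; 10.8 ≥ 1.21 ✓.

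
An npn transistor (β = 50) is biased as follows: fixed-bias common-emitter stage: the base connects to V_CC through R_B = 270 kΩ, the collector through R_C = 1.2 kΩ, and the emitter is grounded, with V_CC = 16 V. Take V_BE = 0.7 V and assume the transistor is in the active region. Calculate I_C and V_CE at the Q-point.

Base loop: V_CC = I_B·R_B + V_BE, so I_B = (16 − 0.7)/270 kΩ = 0.0567 mA.
In the active region I_C = β·I_B = 50 × 0.0567 = 2.83 mA.
Collector loop: V_CE = V_CC − I_C·R_C = 16 − 2.83×1.2 = 12.6 V.
Since V_CE = 12.6 V > V_CE(sat) ≈ 0.2 V, the transistor is in the active region as assumed.

I_C ≈ 2.8 mA, V_CE ≈ 13 V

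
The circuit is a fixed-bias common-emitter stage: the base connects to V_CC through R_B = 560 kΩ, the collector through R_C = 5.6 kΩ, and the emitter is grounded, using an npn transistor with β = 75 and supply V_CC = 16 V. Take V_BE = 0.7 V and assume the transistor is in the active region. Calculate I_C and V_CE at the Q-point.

Base loop: V_CC = I_B·R_B + V_BE, so I_B = (16 − 0.7)/560 kΩ = 0.0273 mA.
In the active region I_C = β·I_B = 75 × 0.0273 = 2.05 mA.
Collector loop: V_CE = V_CC − I_C·R_C = 16 − 2.05×5.6 = 4.53 V.
Since V_CE = 4.53 V > V_CE(sat) ≈ 0.2 V, the transistor is in the active region as assumed.

I_C ≈ 2 mA, V_CE ≈ 4.5 V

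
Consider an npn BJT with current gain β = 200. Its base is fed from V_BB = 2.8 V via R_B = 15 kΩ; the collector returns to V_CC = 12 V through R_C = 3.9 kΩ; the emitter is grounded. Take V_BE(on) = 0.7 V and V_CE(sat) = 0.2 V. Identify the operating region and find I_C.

Assume active: I_B = (2.8 − 0.7)/15 = 0.14 mA, giving I_C = β·I_B = 28 mA.
But then V_CE = 12 − 28×3.9 = -97.2 V < V_CE(sat) = 0.2 V — impossible in the active region.
So the transistor is saturated. With V_CE = 0.2 V, I_C = (V_CC − 0.2)/R_C = 11.8/3.9 = 3.03 mA.
Check: β·I_B = 28 mA > I_C = 3.03 mA, confirming saturation.

saturation; I_C ≈ 3 mA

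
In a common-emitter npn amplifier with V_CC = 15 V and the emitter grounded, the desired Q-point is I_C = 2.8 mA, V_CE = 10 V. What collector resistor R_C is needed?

R_C ≈ 1.8 kΩ

Collector loop: V_CC = I_C·R_C + V_CE.
R_C = (V_CC − V_CE)/I_C = (15 − 10)/2.8 = 1.79 kΩ.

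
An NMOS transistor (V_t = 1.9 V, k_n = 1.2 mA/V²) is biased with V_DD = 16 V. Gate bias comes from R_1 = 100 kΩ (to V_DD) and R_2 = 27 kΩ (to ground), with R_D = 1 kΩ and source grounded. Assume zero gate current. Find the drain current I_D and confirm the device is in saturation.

I_D ≈ 1.4 mA

V_G = V_DD·R_2/(R_1+R_2) = 16×27/127 = 3.4 V. With the source grounded, V_GS = V_G = 3.4 V.
Assume saturation: I_D = (k_n/2)(V_GS − V_t)² = (1.2/2)×(3.4 − 1.9)² = 0.6×1.5² = 1.35 mA.
V_DS = V_DD − I_D·R_D = 16 − 1.35×1 = 14.6 V.
Saturation requires V_DS ≥ V_GS − V_t = 1.5 V; 14.6 ≥ 1.5 ✓.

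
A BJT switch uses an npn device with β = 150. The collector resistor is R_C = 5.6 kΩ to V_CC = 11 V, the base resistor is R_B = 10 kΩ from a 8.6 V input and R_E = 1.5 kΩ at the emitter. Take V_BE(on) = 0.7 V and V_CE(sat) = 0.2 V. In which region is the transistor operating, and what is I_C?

Assume active: I_B = (8.6 − 0.7)/(10 + 151×1.5) = 0.0334 mA, I_C = β·I_B = 5.01 mA.
Then V_CE = 11 − 5.01×5.6 − 5.04×1.5 = -24.6 V < 0.2 V — the active assumption fails.
Re-solve with V_CE = 0.2 V. KCL at the emitter: V_E/R_E = (V_BB−0.7−V_E)/R_B + (V_CC−0.2−V_E)/R_C, giving V_E = 2.88 V.
I_C = (V_CC − 0.2 − V_E)/R_C = (10.8 − 2.88)/5.6 = 1.41 mA.
Check: I_B = (7.9 − 2.88)/10 = 0.502 mA, and β·I_B = 75.4 mA > I_C, confirming saturation.

saturation; I_C ≈ 1.4 mA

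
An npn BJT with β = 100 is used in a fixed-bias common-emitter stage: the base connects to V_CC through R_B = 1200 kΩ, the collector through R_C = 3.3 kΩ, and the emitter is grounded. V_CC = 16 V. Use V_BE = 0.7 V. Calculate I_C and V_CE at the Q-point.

Base loop: V_CC = I_B·R_B + V_BE, so I_B = (16 − 0.7)/1200 kΩ = 0.0128 mA.
In the active region I_C = β·I_B = 100 × 0.0128 = 1.28 mA.
Collector loop: V_CE = V_CC − I_C·R_C = 16 − 1.28×3.3 = 11.8 V.
Since V_CE = 11.8 V > V_CE(sat) ≈ 0.2 V, the transistor is in the active region as assumed.

I_C ≈ 1.3 mA, V_CE ≈ 12 V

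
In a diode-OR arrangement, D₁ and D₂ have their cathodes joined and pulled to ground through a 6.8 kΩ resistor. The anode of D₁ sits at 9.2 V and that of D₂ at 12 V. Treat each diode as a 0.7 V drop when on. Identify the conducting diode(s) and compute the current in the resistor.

Only D₂ conducts; I_R ≈ 1.7 mA

Assume both conduct. Then node N would need to be at both 9.2−0.7 = 8.5 V and 12−0.7 = 11.3 V, which is impossible.
Assume only D₂ conducts: V_N = 12 − 0.7 = 11.3 V, so I_R = 11.3/6.8 = 1.66 mA.
Check D₁: its anode-to-cathode voltage is 9.2 − 11.3 = -2.1 V < 0.7 V, so it is off. The assumption is consistent.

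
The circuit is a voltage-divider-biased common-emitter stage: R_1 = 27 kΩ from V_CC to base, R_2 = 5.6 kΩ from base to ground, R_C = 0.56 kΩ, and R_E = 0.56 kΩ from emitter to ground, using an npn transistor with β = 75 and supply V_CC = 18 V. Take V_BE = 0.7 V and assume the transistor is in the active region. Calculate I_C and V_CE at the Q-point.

Thevenize the base divider: V_Th = V_CC·R_2/(R_1+R_2) = 18×5.6/32.6 = 3.09 V, R_Th = R_1‖R_2 = 4.64 kΩ.
Base-emitter loop: V_Th = I_B·R_Th + V_BE + (β+1)I_B·R_E, so I_B = (3.09 − 0.7) / (4.64 + 76×0.56) = 0.0507 mA.
I_C = β·I_B = 75×0.0507 = 3.8 mA, and I_E = (β+1)I_B = 3.85 mA.
V_CE = V_CC − I_C·R_C − I_E·R_E = 18 − 3.8×0.56 − 3.85×0.56 = 13.7 V.
V_CE = 13.7 V > 0.2 V confirms active-region operation.

I_C ≈ 3.8 mA, V_CE ≈ 14 V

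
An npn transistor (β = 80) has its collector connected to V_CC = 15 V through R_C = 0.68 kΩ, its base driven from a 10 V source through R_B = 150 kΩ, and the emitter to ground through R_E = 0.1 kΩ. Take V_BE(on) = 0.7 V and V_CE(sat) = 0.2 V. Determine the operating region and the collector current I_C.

Assume active. Base-emitter loop: I_B = (V_BB − V_BE)/(R_B + (β+1)R_E) = (10 − 0.7)/(150 + 81×0.1) = 0.0588 mA.
I_C = β·I_B = 80×0.0588 = 4.71 mA.
V_CE = V_CC − I_C·R_C − I_E·R_E = 15 − 4.71×0.68 − 4.76×0.1 = 11.3 V > V_CE(sat), so the active-region assumption holds.

active; I_C ≈ 4.7 mA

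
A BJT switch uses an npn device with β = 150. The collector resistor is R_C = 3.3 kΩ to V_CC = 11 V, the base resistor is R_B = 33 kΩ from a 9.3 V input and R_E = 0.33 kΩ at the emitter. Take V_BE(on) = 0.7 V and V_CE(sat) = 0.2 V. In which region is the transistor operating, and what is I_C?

saturation; I_C ≈ 3 mA

Assume active: I_B = (9.3 − 0.7)/(33 + 151×0.33) = 0.104 mA, I_C = β·I_B = 15.6 mA.
Then V_CE = 11 − 15.6×3.3 − 15.7×0.33 = -45.6 V < 0.2 V — the active assumption fails.
Re-solve with V_CE = 0.2 V. KCL at the emitter: V_E/R_E = (V_BB−0.7−V_E)/R_B + (V_CC−0.2−V_E)/R_C, giving V_E = 1.05 V.
I_C = (V_CC − 0.2 − V_E)/R_C = (10.8 − 1.05)/3.3 = 2.95 mA.
Check: I_B = (8.6 − 1.05)/33 = 0.229 mA, and β·I_B = 34.3 mA > I_C, confirming saturation.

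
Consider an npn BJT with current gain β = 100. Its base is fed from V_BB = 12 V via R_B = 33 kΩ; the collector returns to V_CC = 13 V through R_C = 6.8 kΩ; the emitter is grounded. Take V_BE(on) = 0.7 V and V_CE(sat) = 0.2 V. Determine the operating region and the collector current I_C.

saturation; I_C ≈ 1.9 mA

Assume active: I_B = (12 − 0.7)/33 = 0.342 mA, giving I_C = β·I_B = 34.2 mA.
But then V_CE = 13 − 34.2×6.8 = -220 V < V_CE(sat) = 0.2 V — impossible in the active region.
So the transistor is saturated. With V_CE = 0.2 V, I_C = (V_CC − 0.2)/R_C = 12.8/6.8 = 1.88 mA.
Check: β·I_B = 34.2 mA > I_C = 1.88 mA, confirming saturation.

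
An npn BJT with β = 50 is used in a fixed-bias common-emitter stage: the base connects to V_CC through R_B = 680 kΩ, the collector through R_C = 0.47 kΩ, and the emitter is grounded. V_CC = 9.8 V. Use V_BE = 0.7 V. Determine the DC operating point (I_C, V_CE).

I_C ≈ 0.67 mA, V_CE ≈ 9.5 V

Base loop: V_CC = I_B·R_B + V_BE, so I_B = (9.8 − 0.7)/680 kΩ = 0.0134 mA.
In the active region I_C = β·I_B = 50 × 0.0134 = 0.669 mA.
Collector loop: V_CE = V_CC − I_C·R_C = 9.8 − 0.669×0.47 = 9.49 V.
Since V_CE = 9.49 V > V_CE(sat) ≈ 0.2 V, the transistor is in the active region as assumed.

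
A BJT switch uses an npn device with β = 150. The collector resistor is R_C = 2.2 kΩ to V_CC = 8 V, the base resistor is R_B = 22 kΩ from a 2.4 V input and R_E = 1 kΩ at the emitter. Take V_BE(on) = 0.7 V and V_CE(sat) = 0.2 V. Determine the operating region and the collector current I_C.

Assume active. Base-emitter loop: I_B = (V_BB − V_BE)/(R_B + (β+1)R_E) = (2.4 − 0.7)/(22 + 151×1) = 0.00983 mA.
I_C = β·I_B = 150×0.00983 = 1.47 mA.
V_CE = V_CC − I_C·R_C − I_E·R_E = 8 − 1.47×2.2 − 1.48×1 = 3.27 V > V_CE(sat), so the active-region assumption holds.

active; I_C ≈ 1.5 mA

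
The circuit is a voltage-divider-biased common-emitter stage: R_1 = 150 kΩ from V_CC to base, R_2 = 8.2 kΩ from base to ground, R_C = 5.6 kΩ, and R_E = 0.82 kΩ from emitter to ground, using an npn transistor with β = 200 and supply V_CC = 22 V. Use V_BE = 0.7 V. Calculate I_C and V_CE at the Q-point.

Thevenize the base divider: V_Th = V_CC·R_2/(R_1+R_2) = 22×8.2/158 = 1.14 V, R_Th = R_1‖R_2 = 7.77 kΩ.
Base-emitter loop: V_Th = I_B·R_Th + V_BE + (β+1)I_B·R_E, so I_B = (1.14 − 0.7) / (7.77 + 201×0.82) = 0.00255 mA.
I_C = β·I_B = 200×0.00255 = 0.51 mA, and I_E = (β+1)I_B = 0.513 mA.
V_CE = V_CC − I_C·R_C − I_E·R_E = 22 − 0.51×5.6 − 0.513×0.82 = 18.7 V.
V_CE = 18.7 V > 0.2 V confirms active-region operation.

I_C ≈ 0.51 mA, V_CE ≈ 19 V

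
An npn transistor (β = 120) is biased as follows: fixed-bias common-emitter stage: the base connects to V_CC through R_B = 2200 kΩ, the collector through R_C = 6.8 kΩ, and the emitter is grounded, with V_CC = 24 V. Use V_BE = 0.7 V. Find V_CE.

V_CE ≈ 15 V

Base loop: V_CC = I_B·R_B + V_BE, so I_B = (24 − 0.7)/2200 kΩ = 0.0106 mA.
In the active region I_C = β·I_B = 120 × 0.0106 = 1.27 mA.
Collector loop: V_CE = V_CC − I_C·R_C = 24 − 1.27×6.8 = 15.4 V.
Since V_CE = 15.4 V > V_CE(sat) ≈ 0.2 V, the transistor is in the active region as assumed.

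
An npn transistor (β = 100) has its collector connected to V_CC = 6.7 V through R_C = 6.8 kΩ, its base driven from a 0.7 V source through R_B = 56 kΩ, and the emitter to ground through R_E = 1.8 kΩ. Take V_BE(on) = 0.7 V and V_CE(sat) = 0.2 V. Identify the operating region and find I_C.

cutoff; I_C ≈ 0

V_BB = 0.7 V ≤ V_BE(on) = 0.7 V, so the base-emitter junction is not forward biased.
The transistor is in cutoff: I_B = I_C = 0.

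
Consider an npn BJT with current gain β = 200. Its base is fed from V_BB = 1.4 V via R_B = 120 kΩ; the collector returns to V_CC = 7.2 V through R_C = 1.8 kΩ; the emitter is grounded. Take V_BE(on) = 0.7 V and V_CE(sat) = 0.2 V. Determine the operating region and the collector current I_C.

active; I_C ≈ 1.2 mA

Assume active. Base-emitter loop: I_B = (V_BB − V_BE)/R_B = (1.4 − 0.7)/120 = 0.00583 mA.
I_C = β·I_B = 200×0.00583 = 1.17 mA.
V_CE = V_CC − I_C·R_C = 7.2 − 1.17×1.8 = 5.1 V > V_CE(sat), so the active-region assumption holds.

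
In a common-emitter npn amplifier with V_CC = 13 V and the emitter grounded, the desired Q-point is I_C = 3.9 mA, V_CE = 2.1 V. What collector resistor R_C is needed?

Collector loop: V_CC = I_C·R_C + V_CE.
R_C = (V_CC − V_CE)/I_C = (13 − 2.1)/3.9 = 2.79 kΩ.

R_C ≈ 2.8 kΩ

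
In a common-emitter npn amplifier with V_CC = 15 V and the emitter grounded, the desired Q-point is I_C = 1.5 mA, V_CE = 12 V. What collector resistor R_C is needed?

R_C ≈ 2 kΩ

Collector loop: V_CC = I_C·R_C + V_CE.
R_C = (V_CC − V_CE)/I_C = (15 − 12)/1.5 = 2 kΩ.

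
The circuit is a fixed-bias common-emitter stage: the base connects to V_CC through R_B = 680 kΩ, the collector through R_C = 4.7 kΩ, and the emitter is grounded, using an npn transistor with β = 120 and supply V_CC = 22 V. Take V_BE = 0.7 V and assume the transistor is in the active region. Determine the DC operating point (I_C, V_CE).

I_C ≈ 3.8 mA, V_CE ≈ 4.3 V

Base loop: V_CC = I_B·R_B + V_BE, so I_B = (22 − 0.7)/680 kΩ = 0.0313 mA.
In the active region I_C = β·I_B = 120 × 0.0313 = 3.76 mA.
Collector loop: V_CE = V_CC − I_C·R_C = 22 − 3.76×4.7 = 4.33 V.
Since V_CE = 4.33 V > V_CE(sat) ≈ 0.2 V, the transistor is in the active region as assumed.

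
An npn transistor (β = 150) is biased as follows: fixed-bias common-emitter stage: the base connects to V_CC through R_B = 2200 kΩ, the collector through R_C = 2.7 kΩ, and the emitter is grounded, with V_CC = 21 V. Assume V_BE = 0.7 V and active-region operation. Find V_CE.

Base loop: V_CC = I_B·R_B + V_BE, so I_B = (21 − 0.7)/2200 kΩ = 0.00923 mA.
In the active region I_C = β·I_B = 150 × 0.00923 = 1.38 mA.
Collector loop: V_CE = V_CC − I_C·R_C = 21 − 1.38×2.7 = 17.3 V.
Since V_CE = 17.3 V > V_CE(sat) ≈ 0.2 V, the transistor is in the active region as assumed.

V_CE ≈ 17 V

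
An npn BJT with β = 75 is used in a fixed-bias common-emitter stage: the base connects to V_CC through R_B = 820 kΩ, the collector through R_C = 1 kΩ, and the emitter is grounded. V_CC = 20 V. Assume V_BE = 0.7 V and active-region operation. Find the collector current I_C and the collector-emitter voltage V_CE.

Base loop: V_CC = I_B·R_B + V_BE, so I_B = (20 − 0.7)/820 kΩ = 0.0235 mA.
In the active region I_C = β·I_B = 75 × 0.0235 = 1.77 mA.
Collector loop: V_CE = V_CC − I_C·R_C = 20 − 1.77×1 = 18.2 V.
Since V_CE = 18.2 V > V_CE(sat) ≈ 0.2 V, the transistor is in the active region as assumed.

I_C ≈ 1.8 mA, V_CE ≈ 18 V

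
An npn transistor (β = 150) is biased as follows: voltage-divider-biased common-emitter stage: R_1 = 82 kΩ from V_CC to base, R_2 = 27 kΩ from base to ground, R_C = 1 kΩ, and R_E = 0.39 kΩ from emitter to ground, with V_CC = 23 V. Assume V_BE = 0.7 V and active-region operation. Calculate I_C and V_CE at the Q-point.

Thevenize the base divider: V_Th = V_CC·R_2/(R_1+R_2) = 23×27/109 = 5.7 V, R_Th = R_1‖R_2 = 20.3 kΩ.
Base-emitter loop: V_Th = I_B·R_Th + V_BE + (β+1)I_B·R_E, so I_B = (5.7 − 0.7) / (20.3 + 151×0.39) = 0.0631 mA.
I_C = β·I_B = 150×0.0631 = 9.46 mA, and I_E = (β+1)I_B = 9.53 mA.
V_CE = V_CC − I_C·R_C − I_E·R_E = 23 − 9.46×1 − 9.53×0.39 = 9.82 V.
V_CE = 9.82 V > 0.2 V confirms active-region operation.

I_C ≈ 9.5 mA, V_CE ≈ 9.8 V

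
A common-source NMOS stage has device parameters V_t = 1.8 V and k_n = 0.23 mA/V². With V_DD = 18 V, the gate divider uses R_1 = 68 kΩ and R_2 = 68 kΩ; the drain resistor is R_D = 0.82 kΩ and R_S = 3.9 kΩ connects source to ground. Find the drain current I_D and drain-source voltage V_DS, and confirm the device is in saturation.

I_D ≈ 1.1 mA, V_DS ≈ 13 V

V_G = V_DD·R_2/(R_1+R_2) = 18×68/136 = 9 V.
Assume saturation: I_D = (k_n/2)(V_GS − V_t)² with V_GS = V_G − I_D·R_S = 9 − 3.9·I_D.
Substituting gives 1.75·I_D² − 7.46·I_D + 5.96 = 0, with roots I_D = 1.07 or 3.2 mA.
The root I_D = 3.2 mA gives V_GS = -3.47 V ≤ V_t, so take I_D = 1.07 mA.
Then V_GS = 4.84 V and V_DS = V_DD − I_D(R_D+R_S) = 18 − 1.07×4.72 = 13 V.
Saturation requires V_DS ≥ V_GS − V_t = 3.04 V; 13 ≥ 3.04 ✓.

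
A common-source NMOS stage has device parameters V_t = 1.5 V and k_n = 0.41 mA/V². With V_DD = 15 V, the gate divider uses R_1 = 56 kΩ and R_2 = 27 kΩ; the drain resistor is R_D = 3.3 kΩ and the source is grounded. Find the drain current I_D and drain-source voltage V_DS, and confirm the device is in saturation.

V_G = V_DD·R_2/(R_1+R_2) = 15×27/83 = 4.88 V. With the source grounded, V_GS = V_G = 4.88 V.
Assume saturation: I_D = (k_n/2)(V_GS − V_t)² = (0.41/2)×(4.88 − 1.5)² = 0.205×3.38² = 2.34 mA.
V_DS = V_DD − I_D·R_D = 15 − 2.34×3.3 = 7.27 V.
Saturation requires V_DS ≥ V_GS − V_t = 3.38 V; 7.27 ≥ 3.38 ✓.

I_D ≈ 2.3 mA, V_DS ≈ 7.3 V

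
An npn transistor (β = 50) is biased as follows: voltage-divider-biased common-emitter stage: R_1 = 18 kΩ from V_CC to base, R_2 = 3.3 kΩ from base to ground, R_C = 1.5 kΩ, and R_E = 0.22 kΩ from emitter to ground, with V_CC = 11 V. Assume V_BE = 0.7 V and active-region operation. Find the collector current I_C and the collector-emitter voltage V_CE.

I_C ≈ 3.6 mA, V_CE ≈ 4.8 V

Thevenize the base divider: V_Th = V_CC·R_2/(R_1+R_2) = 11×3.3/21.3 = 1.7 V, R_Th = R_1‖R_2 = 2.79 kΩ.
Base-emitter loop: V_Th = I_B·R_Th + V_BE + (β+1)I_B·R_E, so I_B = (1.7 − 0.7) / (2.79 + 51×0.22) = 0.0717 mA.
I_C = β·I_B = 50×0.0717 = 3.58 mA, and I_E = (β+1)I_B = 3.66 mA.
V_CE = V_CC − I_C·R_C − I_E·R_E = 11 − 3.58×1.5 − 3.66×0.22 = 4.82 V.
V_CE = 4.82 V > 0.2 V confirms active-region operation.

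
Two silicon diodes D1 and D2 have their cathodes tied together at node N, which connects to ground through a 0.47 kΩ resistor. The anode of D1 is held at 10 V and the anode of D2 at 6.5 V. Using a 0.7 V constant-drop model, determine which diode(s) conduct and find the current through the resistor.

Assume both conduct. Then node N would need to be at both 10−0.7 = 9.3 V and 6.5−0.7 = 5.8 V, which is impossible.
Assume only D1 conducts: V_N = 10 − 0.7 = 9.3 V, so I_R = 9.3/0.47 = 19.8 mA.
Check D2: its anode-to-cathode voltage is 6.5 − 9.3 = -2.8 V < 0.7 V, so it is off. The assumption is consistent.

Only D1 conducts; I_R ≈ 20 mA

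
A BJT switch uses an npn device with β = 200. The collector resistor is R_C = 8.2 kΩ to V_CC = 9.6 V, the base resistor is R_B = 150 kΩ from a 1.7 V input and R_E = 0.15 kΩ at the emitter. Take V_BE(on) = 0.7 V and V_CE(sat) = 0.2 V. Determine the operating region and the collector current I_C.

active; I_C ≈ 1.1 mA

Assume active. Base-emitter loop: I_B = (V_BB − V_BE)/(R_B + (β+1)R_E) = (1.7 − 0.7)/(150 + 201×0.15) = 0.00555 mA.
I_C = β·I_B = 200×0.00555 = 1.11 mA.
V_CE = V_CC − I_C·R_C − I_E·R_E = 9.6 − 1.11×8.2 − 1.12×0.15 = 0.329 V > V_CE(sat), so the active-region assumption holds.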